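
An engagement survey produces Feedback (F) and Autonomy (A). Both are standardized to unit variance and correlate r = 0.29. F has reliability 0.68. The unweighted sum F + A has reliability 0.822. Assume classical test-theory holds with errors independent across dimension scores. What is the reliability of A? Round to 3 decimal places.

Var(F+A) = 2 + 2·0.29 = 2.580.
True-score variance = ρ_F + ρ_A + 2·0.29, so 0.822 = (0.68 + ρ_A + 0.58) / 2.580.
ρ_A = 0.822·2.580 − 0.68 − 0.58 = 0.861.

0.861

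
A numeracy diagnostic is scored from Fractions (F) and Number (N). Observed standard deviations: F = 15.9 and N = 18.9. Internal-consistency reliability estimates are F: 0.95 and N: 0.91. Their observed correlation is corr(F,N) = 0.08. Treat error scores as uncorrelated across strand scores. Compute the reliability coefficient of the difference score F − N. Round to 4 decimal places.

Var(F−N) = 15.9² + 18.9² − 2·15.9·18.9·0.08 = 610.02 − 48.0816 = 561.938.
Because errors are independent across components, Cov(Tᵢ,Tⱼ) = Cov(Xᵢ,Xⱼ); the off-diagonal part of the true-score variance is the same as above.
True-score variance = [15.9²·0.95 + 18.9²·0.91] − 48.0816 = 565.231 − 48.0816 = 517.149.
Reliability = 517.149 / 561.938 = 0.9203.

0.9203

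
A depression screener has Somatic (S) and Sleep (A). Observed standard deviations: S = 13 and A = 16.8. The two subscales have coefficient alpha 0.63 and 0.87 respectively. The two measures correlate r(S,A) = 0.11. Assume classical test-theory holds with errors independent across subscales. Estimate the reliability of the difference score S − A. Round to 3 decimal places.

Var(S−A) = 13² + 16.8² − 2·13·16.8·0.11 = 451.24 − 48.048 = 403.192.
Under uncorrelated errors the observed covariances equal the true-score covariances, so only the own-variance terms attenuate.
True-score variance = [13²·0.63 + 16.8²·0.87] − 48.048 = 352.019 − 48.048 = 303.971.
Reliability = 303.971 / 403.192 = 0.754.

0.754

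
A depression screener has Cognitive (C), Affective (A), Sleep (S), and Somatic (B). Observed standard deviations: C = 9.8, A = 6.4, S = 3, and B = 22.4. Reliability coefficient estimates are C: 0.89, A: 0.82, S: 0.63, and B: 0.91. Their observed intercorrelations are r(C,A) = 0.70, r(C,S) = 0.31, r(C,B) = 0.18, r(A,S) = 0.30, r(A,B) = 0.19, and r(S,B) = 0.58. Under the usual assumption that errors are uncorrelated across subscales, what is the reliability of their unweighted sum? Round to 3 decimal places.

0.932

Var(C+A+S+B) = 9.8² + 6.4² + 3² + 22.4² + 2·[9.8·6.4·0.70 + 9.8·3·0.31 + 9.8·22.4·0.18 + 6.4·3·0.30 + 6.4·22.4·0.19 + 3·22.4·0.58] = 647.76 + 329.012 = 976.772.
Because errors are independent across components, Cov(Tᵢ,Tⱼ) = Cov(Xᵢ,Xⱼ); the off-diagonal part of the true-score variance is the same as above.
True-score variance = [9.8²·0.89 + 6.4²·0.82 + 3²·0.63 + 22.4²·0.91] + 329.012 = 581.334 + 329.012 = 910.346.
Reliability = 910.346 / 976.772 = 0.932.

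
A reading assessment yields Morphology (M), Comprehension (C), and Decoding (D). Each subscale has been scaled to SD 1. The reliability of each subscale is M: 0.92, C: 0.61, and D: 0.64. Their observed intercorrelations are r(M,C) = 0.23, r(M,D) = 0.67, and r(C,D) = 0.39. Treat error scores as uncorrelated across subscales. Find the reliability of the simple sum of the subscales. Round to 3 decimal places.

Var(M+C+D) = 3 + 2·[0.23 + 0.67 + 0.39] = 3 + 2.58 = 5.58.
Because errors are independent across components, Cov(Tᵢ,Tⱼ) = Cov(Xᵢ,Xⱼ); the off-diagonal part of the true-score variance is the same as above.
True-score variance = [0.92 + 0.61 + 0.64] + 2.58 = 2.17 + 2.58 = 4.75.
Reliability = 4.75 / 5.58 = 0.851.

0.851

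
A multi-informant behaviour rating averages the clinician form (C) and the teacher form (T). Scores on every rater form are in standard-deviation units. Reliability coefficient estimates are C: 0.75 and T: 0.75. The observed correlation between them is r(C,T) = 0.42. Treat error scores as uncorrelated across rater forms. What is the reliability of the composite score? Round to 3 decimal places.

Var(C+T) = 2 + 2·[0.42] = 2 + 0.84 = 2.84.
Because errors are independent across components, Cov(Tᵢ,Tⱼ) = Cov(Xᵢ,Xⱼ); the off-diagonal part of the true-score variance is the same as above.
True-score variance = [0.75 + 0.75] + 0.84 = 1.5 + 0.84 = 2.34.
Reliability = 2.34 / 2.84 = 0.824.

0.824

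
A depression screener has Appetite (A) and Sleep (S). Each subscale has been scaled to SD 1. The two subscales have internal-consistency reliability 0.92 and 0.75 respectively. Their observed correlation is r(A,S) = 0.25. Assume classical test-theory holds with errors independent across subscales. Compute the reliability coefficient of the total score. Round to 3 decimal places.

0.868

Var(A+S) = 2 + 2·[0.25] = 2 + 0.5 = 2.5.
With uncorrelated errors the cross-covariances are all true-score covariance, so they carry over unchanged; only the diagonal terms shrink to ρᵢσᵢ².
True-score variance = [0.92 + 0.75] + 0.5 = 1.67 + 0.5 = 2.17.
Reliability = 2.17 / 2.5 = 0.868.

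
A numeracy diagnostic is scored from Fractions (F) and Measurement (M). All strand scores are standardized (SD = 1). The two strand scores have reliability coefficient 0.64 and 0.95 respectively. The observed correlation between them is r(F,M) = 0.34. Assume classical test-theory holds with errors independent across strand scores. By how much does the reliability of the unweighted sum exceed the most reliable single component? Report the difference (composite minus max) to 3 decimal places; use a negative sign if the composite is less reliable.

Var(sum) = 2 + 0.68 = 2.68; true-score variance = 1.59 + 0.68 = 2.27; composite reliability = 0.8470.
Max component reliability = 0.9500.
Difference = 0.8470 − 0.9500 = -0.103.

-0.103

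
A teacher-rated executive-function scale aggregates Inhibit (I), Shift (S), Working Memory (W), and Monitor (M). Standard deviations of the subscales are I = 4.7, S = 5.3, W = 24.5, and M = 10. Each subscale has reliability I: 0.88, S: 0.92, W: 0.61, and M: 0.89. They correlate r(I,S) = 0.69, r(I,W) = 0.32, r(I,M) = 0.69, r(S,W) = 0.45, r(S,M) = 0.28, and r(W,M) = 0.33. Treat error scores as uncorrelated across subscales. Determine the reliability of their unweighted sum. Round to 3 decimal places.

Var(I+S+W+M) = 4.7² + 5.3² + 24.5² + 10² + 2·[4.7·5.3·0.69 + 4.7·24.5·0.32 + 4.7·10·0.69 + 5.3·24.5·0.45 + 5.3·10·0.28 + 24.5·10·0.33] = 750.43 + 481.177 = 1231.61.
With uncorrelated errors the cross-covariances are all true-score covariance, so they carry over unchanged; only the diagonal terms shrink to ρᵢσᵢ².
True-score variance = [4.7²·0.88 + 5.3²·0.92 + 24.5²·0.61 + 10²·0.89] + 481.177 = 500.434 + 481.177 = 981.611.
Reliability = 981.611 / 1231.61 = 0.797.

0.797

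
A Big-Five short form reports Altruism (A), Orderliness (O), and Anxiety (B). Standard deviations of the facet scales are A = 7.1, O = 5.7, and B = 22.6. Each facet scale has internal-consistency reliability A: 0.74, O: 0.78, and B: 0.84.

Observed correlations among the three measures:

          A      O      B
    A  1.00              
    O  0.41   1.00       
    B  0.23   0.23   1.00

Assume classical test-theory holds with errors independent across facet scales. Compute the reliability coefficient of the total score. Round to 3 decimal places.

0.866

Var(A+O+B) = 7.1² + 5.7² + 22.6² + 2·[7.1·5.7·0.41 + 7.1·22.6·0.23 + 5.7·22.6·0.23] = 593.66 + 166.254 = 759.914.
Because errors are independent across components, Cov(Tᵢ,Tⱼ) = Cov(Xᵢ,Xⱼ); the off-diagonal part of the true-score variance is the same as above.
True-score variance = [7.1²·0.74 + 5.7²·0.78 + 22.6²·0.84] + 166.254 = 491.684 + 166.254 = 657.938.
Reliability = 657.938 / 759.914 = 0.866.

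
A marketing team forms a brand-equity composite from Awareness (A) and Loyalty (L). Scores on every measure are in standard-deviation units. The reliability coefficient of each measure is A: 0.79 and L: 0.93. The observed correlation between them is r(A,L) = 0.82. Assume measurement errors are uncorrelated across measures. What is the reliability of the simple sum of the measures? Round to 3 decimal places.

Var(A+L) = 2 + 2·[0.82] = 2 + 1.64 = 3.64.
Because errors are independent across components, Cov(Tᵢ,Tⱼ) = Cov(Xᵢ,Xⱼ); the off-diagonal part of the true-score variance is the same as above.
True-score variance = [0.79 + 0.93] + 1.64 = 1.72 + 1.64 = 3.36.
Reliability = 3.36 / 3.64 = 0.923.

0.923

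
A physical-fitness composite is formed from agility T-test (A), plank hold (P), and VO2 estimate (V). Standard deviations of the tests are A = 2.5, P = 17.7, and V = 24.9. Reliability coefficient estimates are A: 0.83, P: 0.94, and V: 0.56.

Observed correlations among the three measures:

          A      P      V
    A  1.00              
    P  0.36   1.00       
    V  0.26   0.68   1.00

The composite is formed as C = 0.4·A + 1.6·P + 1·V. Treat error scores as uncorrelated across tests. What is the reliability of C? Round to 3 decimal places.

Var(C) = 0.4²·2.5² + 1.6²·17.7² + 24.9² + 2·[0.64·2.5·17.7·0.36 + 0.4·2.5·24.9·0.26 + 1.6·17.7·24.9·0.68] = 1423.03 + 992.367 = 2415.4.
Because errors are independent across components, Cov(Tᵢ,Tⱼ) = Cov(Xᵢ,Xⱼ); the off-diagonal part of the true-score variance is the same as above.
True-score variance = [0.4²·2.5²·0.83 + 1.6²·17.7²·0.94 + 24.9²·0.56] + 992.367 = 1101.94 + 992.367 = 2094.3.
Reliability = 2094.3 / 2415.4 = 0.867.

0.867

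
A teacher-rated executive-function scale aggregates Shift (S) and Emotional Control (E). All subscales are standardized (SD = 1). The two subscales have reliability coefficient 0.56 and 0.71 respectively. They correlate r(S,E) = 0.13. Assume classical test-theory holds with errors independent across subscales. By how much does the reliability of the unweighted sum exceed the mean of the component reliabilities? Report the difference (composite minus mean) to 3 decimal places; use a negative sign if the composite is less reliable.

Var(sum) = 2 + 0.26 = 2.26; true-score variance = 1.27 + 0.26 = 1.53; composite reliability = 0.6770.
Mean component reliability = 0.6350.
Difference = 0.6770 − 0.6350 = 0.042.

0.042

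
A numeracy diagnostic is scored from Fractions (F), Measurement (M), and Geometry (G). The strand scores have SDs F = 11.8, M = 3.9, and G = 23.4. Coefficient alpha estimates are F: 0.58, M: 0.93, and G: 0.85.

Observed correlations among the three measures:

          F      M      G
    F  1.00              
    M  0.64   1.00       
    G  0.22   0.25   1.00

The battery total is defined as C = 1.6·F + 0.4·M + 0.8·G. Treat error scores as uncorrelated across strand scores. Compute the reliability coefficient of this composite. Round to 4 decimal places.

Var(C) = 1.6²·11.8² + 0.4²·3.9² + 0.8²·23.4² + 2·[0.64·11.8·3.9·0.64 + 1.28·11.8·23.4·0.22 + 0.32·3.9·23.4·0.25] = 709.326 + 207.812 = 917.138.
Under uncorrelated errors the observed covariances equal the true-score covariances, so only the own-variance terms attenuate.
True-score variance = [1.6²·11.8²·0.58 + 0.4²·3.9²·0.93 + 0.8²·23.4²·0.85] + 207.812 = 506.879 + 207.812 = 714.691.
Reliability = 714.691 / 917.138 = 0.7793.

0.7793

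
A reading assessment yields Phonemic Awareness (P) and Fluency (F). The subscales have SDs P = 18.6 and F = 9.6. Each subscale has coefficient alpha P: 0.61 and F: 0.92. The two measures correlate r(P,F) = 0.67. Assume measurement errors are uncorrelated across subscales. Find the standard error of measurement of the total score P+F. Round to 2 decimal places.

Var(total) = 438.12 + 239.27 = 677.39.
True-score variance = 295.823 + 239.27 = 535.093, so reliability = 0.7899.
Error variance = 677.39 − 535.093 = 142.297; SEM = √142.297 = 11.93.

11.93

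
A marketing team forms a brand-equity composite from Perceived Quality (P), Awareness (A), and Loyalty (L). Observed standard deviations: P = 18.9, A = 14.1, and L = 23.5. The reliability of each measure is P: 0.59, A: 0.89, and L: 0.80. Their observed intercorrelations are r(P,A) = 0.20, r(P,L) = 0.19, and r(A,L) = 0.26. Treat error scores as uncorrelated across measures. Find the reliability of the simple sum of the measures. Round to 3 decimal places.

Var(P+A+L) = 18.9² + 14.1² + 23.5² + 2·[18.9·14.1·0.20 + 18.9·23.5·0.19 + 14.1·23.5·0.26] = 1108.27 + 447.675 = 1555.94.
Because errors are independent across components, Cov(Tᵢ,Tⱼ) = Cov(Xᵢ,Xⱼ); the off-diagonal part of the true-score variance is the same as above.
True-score variance = [18.9²·0.59 + 14.1²·0.89 + 23.5²·0.80] + 447.675 = 829.495 + 447.675 = 1277.17.
Reliability = 1277.17 / 1555.94 = 0.821.

0.821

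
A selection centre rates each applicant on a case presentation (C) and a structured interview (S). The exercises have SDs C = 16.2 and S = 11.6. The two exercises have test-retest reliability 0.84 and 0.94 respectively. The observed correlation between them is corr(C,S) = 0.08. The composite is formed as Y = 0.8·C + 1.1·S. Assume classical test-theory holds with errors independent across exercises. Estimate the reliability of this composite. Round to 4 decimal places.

Var(Y) = 0.8²·16.2² + 1.1²·11.6² + 2·[0.88·16.2·11.6·0.08] = 330.779 + 26.4591 = 357.238.
With uncorrelated errors the cross-covariances are all true-score covariance, so they carry over unchanged; only the diagonal terms shrink to ρᵢσᵢ².
True-score variance = [0.8²·16.2²·0.84 + 1.1²·11.6²·0.94] + 26.4591 = 294.136 + 26.4591 = 320.595.
Reliability = 320.595 / 357.238 = 0.8974.

0.8974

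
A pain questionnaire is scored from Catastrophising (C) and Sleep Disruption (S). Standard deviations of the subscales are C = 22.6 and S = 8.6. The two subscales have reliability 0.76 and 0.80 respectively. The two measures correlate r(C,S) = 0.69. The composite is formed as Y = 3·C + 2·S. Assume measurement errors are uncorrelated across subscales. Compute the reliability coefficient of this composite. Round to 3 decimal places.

0.821

Var(Y) = 3²·22.6² + 2²·8.6² + 2·[6·22.6·8.6·0.69] = 4892.68 + 1609.3 = 6501.98.
With uncorrelated errors the cross-covariances are all true-score covariance, so they carry over unchanged; only the diagonal terms shrink to ρᵢσᵢ².
True-score variance = [3²·22.6²·0.76 + 2²·8.6²·0.80] + 1609.3 = 3730.27 + 1609.3 = 5339.57.
Reliability = 5339.57 / 6501.98 = 0.821.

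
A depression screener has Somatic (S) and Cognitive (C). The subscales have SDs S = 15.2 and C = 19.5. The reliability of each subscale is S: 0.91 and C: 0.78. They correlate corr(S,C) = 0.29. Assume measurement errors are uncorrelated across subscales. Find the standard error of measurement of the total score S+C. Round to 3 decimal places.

10.220

Var(total) = 611.29 + 171.912 = 783.202.
True-score variance = 506.841 + 171.912 = 678.753, so reliability = 0.8666.
Error variance = 783.202 − 678.753 = 104.449; SEM = √104.449 = 10.220.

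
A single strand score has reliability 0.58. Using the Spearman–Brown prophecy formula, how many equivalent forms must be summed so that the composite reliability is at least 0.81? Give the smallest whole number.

k ≥ ρ*(1−ρ₁)/(ρ₁(1−ρ*)) = 0.81·0.42 / (0.58·0.19) = 3.087.
Smallest integer k = 4.

4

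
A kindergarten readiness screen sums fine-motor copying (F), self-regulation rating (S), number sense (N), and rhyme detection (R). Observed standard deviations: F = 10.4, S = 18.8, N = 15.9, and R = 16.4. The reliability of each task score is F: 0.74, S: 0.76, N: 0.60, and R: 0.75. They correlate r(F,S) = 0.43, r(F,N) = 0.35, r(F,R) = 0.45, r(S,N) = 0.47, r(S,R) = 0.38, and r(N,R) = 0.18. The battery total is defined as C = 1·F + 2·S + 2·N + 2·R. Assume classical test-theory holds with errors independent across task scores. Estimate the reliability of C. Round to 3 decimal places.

0.850

Var(C) = 10.4² + 2²·18.8² + 2²·15.9² + 2²·16.4² + 2·[2·10.4·18.8·0.43 + 2·10.4·15.9·0.35 + 2·10.4·16.4·0.45 + 4·18.8·15.9·0.47 + 4·18.8·16.4·0.38 + 4·15.9·16.4·0.18] = 3609 + 3311.53 = 6920.53.
Because errors are independent across components, Cov(Tᵢ,Tⱼ) = Cov(Xᵢ,Xⱼ); the off-diagonal part of the true-score variance is the same as above.
True-score variance = [10.4²·0.74 + 2²·18.8²·0.76 + 2²·15.9²·0.60 + 2²·16.4²·0.75] + 3311.53 = 2568.12 + 3311.53 = 5879.65.
Reliability = 5879.65 / 6920.53 = 0.850.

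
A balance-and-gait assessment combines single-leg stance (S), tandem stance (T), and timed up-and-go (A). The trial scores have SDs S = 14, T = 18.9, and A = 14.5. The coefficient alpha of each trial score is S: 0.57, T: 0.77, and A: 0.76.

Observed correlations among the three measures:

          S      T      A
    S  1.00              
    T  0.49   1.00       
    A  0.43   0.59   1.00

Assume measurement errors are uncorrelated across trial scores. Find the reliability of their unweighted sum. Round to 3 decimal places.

0.857

Var(S+T+A) = 14² + 18.9² + 14.5² + 2·[14·18.9·0.49 + 14·14.5·0.43 + 18.9·14.5·0.59] = 763.46 + 757.267 = 1520.73.
Under uncorrelated errors the observed covariances equal the true-score covariances, so only the own-variance terms attenuate.
True-score variance = [14²·0.57 + 18.9²·0.77 + 14.5²·0.76] + 757.267 = 546.562 + 757.267 = 1303.83.
Reliability = 1303.83 / 1520.73 = 0.857.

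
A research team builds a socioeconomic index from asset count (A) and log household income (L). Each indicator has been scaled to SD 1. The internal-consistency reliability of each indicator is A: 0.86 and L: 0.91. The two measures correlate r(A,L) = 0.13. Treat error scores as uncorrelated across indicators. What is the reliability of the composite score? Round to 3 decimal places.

0.898

Var(A+L) = 2 + 2·[0.13] = 2 + 0.26 = 2.26.
Under uncorrelated errors the observed covariances equal the true-score covariances, so only the own-variance terms attenuate.
True-score variance = [0.86 + 0.91] + 0.26 = 1.77 + 0.26 = 2.03.
Reliability = 2.03 / 2.26 = 0.898.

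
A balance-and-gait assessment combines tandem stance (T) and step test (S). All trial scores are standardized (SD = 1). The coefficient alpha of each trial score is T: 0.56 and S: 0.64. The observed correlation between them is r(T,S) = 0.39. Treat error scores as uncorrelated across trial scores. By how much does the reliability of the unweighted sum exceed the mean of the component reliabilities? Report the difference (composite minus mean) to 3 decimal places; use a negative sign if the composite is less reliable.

0.112

Var(sum) = 2 + 0.78 = 2.78; true-score variance = 1.2 + 0.78 = 1.98; composite reliability = 0.7122.
Mean component reliability = 0.6000.
Difference = 0.7122 − 0.6000 = 0.112.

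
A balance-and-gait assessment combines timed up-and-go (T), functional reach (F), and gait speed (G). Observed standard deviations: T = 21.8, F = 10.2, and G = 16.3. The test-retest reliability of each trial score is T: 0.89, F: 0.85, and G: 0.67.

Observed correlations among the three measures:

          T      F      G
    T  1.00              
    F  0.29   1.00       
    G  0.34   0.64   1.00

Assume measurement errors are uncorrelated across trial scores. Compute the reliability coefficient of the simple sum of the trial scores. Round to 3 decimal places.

Var(T+F+G) = 21.8² + 10.2² + 16.3² + 2·[21.8·10.2·0.29 + 21.8·16.3·0.34 + 10.2·16.3·0.64] = 844.97 + 583.413 = 1428.38.
With uncorrelated errors the cross-covariances are all true-score covariance, so they carry over unchanged; only the diagonal terms shrink to ρᵢσᵢ².
True-score variance = [21.8²·0.89 + 10.2²·0.85 + 16.3²·0.67] + 583.413 = 689.41 + 583.413 = 1272.82.
Reliability = 1272.82 / 1428.38 = 0.891.

0.891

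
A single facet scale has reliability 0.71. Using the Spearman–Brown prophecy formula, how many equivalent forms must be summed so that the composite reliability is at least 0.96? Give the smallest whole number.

k ≥ ρ*(1−ρ₁)/(ρ₁(1−ρ*)) = 0.96·0.29 / (0.71·0.04) = 9.803.
Smallest integer k = 10.

10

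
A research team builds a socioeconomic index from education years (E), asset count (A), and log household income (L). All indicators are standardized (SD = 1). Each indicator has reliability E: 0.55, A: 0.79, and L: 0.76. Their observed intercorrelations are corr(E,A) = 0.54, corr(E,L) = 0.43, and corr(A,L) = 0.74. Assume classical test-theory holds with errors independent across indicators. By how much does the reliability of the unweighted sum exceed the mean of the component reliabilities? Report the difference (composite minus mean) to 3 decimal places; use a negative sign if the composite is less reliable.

0.160

Var(sum) = 3 + 3.42 = 6.42; true-score variance = 2.1 + 3.42 = 5.52; composite reliability = 0.8598.
Mean component reliability = 0.7000.
Difference = 0.8598 − 0.7000 = 0.160.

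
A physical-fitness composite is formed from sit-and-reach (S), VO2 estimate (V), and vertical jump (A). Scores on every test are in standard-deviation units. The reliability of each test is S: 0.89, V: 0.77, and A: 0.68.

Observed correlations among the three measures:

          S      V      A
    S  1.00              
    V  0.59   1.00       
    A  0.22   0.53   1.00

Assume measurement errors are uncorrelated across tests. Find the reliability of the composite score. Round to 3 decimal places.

Var(S+V+A) = 3 + 2·[0.59 + 0.22 + 0.53] = 3 + 2.68 = 5.68.
Under uncorrelated errors the observed covariances equal the true-score covariances, so only the own-variance terms attenuate.
True-score variance = [0.89 + 0.77 + 0.68] + 2.68 = 2.34 + 2.68 = 5.02.
Reliability = 5.02 / 5.68 = 0.884.

0.884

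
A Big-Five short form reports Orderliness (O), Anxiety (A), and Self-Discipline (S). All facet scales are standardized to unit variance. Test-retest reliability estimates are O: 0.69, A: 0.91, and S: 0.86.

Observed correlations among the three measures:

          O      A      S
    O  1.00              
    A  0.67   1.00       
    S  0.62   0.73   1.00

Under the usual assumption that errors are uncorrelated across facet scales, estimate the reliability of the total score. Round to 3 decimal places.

0.923

Var(O+A+S) = 3 + 2·[0.67 + 0.62 + 0.73] = 3 + 4.04 = 7.04.
With uncorrelated errors the cross-covariances are all true-score covariance, so they carry over unchanged; only the diagonal terms shrink to ρᵢσᵢ².
True-score variance = [0.69 + 0.91 + 0.86] + 4.04 = 2.46 + 4.04 = 6.5.
Reliability = 6.5 / 7.04 = 0.923.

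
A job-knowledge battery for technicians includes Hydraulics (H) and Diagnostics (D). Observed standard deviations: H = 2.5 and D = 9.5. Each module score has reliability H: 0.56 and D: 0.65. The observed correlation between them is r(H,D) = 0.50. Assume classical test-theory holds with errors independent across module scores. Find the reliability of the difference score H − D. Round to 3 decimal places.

0.528

Var(H−D) = 2.5² + 9.5² − 2·2.5·9.5·0.50 = 96.5 − 23.75 = 72.75.
Because errors are independent across components, Cov(Tᵢ,Tⱼ) = Cov(Xᵢ,Xⱼ); the off-diagonal part of the true-score variance is the same as above.
True-score variance = [2.5²·0.56 + 9.5²·0.65] − 23.75 = 62.1625 − 23.75 = 38.4125.
Reliability = 38.4125 / 72.75 = 0.528.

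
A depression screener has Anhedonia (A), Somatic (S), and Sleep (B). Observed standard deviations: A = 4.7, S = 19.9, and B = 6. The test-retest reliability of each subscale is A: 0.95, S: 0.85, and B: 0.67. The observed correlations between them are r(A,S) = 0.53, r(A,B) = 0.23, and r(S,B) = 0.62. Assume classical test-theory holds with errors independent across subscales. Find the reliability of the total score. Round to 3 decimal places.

0.899

Var(A+S+B) = 4.7² + 19.9² + 6² + 2·[4.7·19.9·0.53 + 4.7·6·0.23 + 19.9·6·0.62] = 454.1 + 260.17 = 714.27.
Because errors are independent across components, Cov(Tᵢ,Tⱼ) = Cov(Xᵢ,Xⱼ); the off-diagonal part of the true-score variance is the same as above.
True-score variance = [4.7²·0.95 + 19.9²·0.85 + 6²·0.67] + 260.17 = 381.714 + 260.17 = 641.884.
Reliability = 641.884 / 714.27 = 0.899.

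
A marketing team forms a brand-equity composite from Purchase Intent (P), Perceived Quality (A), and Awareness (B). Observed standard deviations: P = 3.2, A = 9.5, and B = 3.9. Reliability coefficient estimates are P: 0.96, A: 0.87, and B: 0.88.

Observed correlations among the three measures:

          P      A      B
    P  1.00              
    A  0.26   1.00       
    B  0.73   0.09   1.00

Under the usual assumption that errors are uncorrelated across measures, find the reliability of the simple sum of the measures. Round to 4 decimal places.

0.9107

Var(P+A+B) = 3.2² + 9.5² + 3.9² + 2·[3.2·9.5·0.26 + 3.2·3.9·0.73 + 9.5·3.9·0.09] = 115.7 + 40.6978 = 156.398.
Under uncorrelated errors the observed covariances equal the true-score covariances, so only the own-variance terms attenuate.
True-score variance = [3.2²·0.96 + 9.5²·0.87 + 3.9²·0.88] + 40.6978 = 101.733 + 40.6978 = 142.43.
Reliability = 142.43 / 156.398 = 0.9107.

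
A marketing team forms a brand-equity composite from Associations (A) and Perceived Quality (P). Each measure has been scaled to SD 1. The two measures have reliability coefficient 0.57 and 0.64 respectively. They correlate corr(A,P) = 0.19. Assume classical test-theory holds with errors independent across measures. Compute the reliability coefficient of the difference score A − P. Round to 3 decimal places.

Var(A−P) = 1 + 1 − 2·0.19 = 2 − 0.38 = 1.62.
Under uncorrelated errors the observed covariances equal the true-score covariances, so only the own-variance terms attenuate.
True-score variance = [0.57 + 0.64] − 0.38 = 1.21 − 0.38 = 0.83.
Reliability = 0.83 / 1.62 = 0.512.

0.512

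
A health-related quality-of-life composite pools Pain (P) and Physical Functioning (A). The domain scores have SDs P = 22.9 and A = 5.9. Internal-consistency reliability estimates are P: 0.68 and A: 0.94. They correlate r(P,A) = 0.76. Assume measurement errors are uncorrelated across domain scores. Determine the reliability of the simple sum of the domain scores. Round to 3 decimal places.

0.778

Var(P+A) = 22.9² + 5.9² + 2·[22.9·5.9·0.76] = 559.22 + 205.367 = 764.587.
Under uncorrelated errors the observed covariances equal the true-score covariances, so only the own-variance terms attenuate.
True-score variance = [22.9²·0.68 + 5.9²·0.94] + 205.367 = 389.32 + 205.367 = 594.687.
Reliability = 594.687 / 764.587 = 0.778.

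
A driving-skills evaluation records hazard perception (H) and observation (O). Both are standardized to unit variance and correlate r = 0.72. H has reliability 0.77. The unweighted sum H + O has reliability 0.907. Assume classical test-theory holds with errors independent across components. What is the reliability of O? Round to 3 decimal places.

0.910

Var(H+O) = 2 + 2·0.72 = 3.440.
True-score variance = ρ_H + ρ_O + 2·0.72, so 0.907 = (0.77 + ρ_O + 1.44) / 3.440.
ρ_O = 0.907·3.440 − 0.77 − 1.44 = 0.910.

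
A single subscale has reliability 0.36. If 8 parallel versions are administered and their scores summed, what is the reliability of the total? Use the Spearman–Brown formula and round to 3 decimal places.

0.818

ρ_k = kρ / (1 + (k−1)ρ) = 8·0.36 / (1 + 7·0.36) = 2.880 / 3.520 = 0.818.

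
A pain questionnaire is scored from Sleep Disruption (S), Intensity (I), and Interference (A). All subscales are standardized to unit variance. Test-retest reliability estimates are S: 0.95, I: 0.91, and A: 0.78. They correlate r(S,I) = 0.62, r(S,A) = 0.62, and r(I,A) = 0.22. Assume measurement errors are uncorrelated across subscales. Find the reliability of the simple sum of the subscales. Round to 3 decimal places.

Var(S+I+A) = 3 + 2·[0.62 + 0.62 + 0.22] = 3 + 2.92 = 5.92.
Under uncorrelated errors the observed covariances equal the true-score covariances, so only the own-variance terms attenuate.
True-score variance = [0.95 + 0.91 + 0.78] + 2.92 = 2.64 + 2.92 = 5.56.
Reliability = 5.56 / 5.92 = 0.939.

0.939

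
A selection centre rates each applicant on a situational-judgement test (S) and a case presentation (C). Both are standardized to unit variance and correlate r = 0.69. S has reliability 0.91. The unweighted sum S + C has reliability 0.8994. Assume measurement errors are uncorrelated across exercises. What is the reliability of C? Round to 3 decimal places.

Var(S+C) = 2 + 2·0.69 = 3.380.
True-score variance = ρ_S + ρ_C + 2·0.69, so 0.8994 = (0.91 + ρ_C + 1.38) / 3.380.
ρ_C = 0.8994·3.380 − 0.91 − 1.38 = 0.750.

0.750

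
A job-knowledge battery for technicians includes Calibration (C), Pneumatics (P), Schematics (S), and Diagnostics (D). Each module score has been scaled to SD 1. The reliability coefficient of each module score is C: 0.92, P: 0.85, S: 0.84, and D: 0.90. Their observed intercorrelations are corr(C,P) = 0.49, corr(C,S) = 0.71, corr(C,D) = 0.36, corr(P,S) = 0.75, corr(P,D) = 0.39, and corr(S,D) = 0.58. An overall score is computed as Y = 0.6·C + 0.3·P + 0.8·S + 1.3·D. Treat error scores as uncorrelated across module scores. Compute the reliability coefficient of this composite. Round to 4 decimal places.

Var(Y) = 0.6² + 0.3² + 0.8² + 1.3² + 2·[0.18·0.49 + 0.48·0.71 + 0.78·0.36 + 0.24·0.75 + 0.39·0.39 + 1.04·0.58] = 2.78 + 3.2902 = 6.0702.
With uncorrelated errors the cross-covariances are all true-score covariance, so they carry over unchanged; only the diagonal terms shrink to ρᵢσᵢ².
True-score variance = [0.6²·0.92 + 0.3²·0.85 + 0.8²·0.84 + 1.3²·0.90] + 3.2902 = 2.4663 + 3.2902 = 5.7565.
Reliability = 5.7565 / 6.0702 = 0.9483.

0.9483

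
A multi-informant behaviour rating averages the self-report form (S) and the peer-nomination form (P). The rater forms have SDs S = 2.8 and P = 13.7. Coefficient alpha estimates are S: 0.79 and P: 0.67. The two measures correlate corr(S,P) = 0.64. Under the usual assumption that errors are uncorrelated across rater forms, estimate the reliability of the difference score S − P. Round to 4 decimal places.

0.5658

Var(S−P) = 2.8² + 13.7² − 2·2.8·13.7·0.64 = 195.53 − 49.1008 = 146.429.
Because errors are independent across components, Cov(Tᵢ,Tⱼ) = Cov(Xᵢ,Xⱼ); the off-diagonal part of the true-score variance is the same as above.
True-score variance = [2.8²·0.79 + 13.7²·0.67] − 49.1008 = 131.946 − 49.1008 = 82.8451.
Reliability = 82.8451 / 146.429 = 0.5658.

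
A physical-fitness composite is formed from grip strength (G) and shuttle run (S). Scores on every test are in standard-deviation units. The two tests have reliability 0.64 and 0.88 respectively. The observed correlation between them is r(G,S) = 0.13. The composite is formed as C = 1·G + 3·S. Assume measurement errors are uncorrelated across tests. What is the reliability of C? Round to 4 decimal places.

Var(C) = 1 + 3² + 2·[3·0.13] = 10 + 0.78 = 10.78.
Because errors are independent across components, Cov(Tᵢ,Tⱼ) = Cov(Xᵢ,Xⱼ); the off-diagonal part of the true-score variance is the same as above.
True-score variance = [0.64 + 3²·0.88] + 0.78 = 8.56 + 0.78 = 9.34.
Reliability = 9.34 / 10.78 = 0.8664.

0.8664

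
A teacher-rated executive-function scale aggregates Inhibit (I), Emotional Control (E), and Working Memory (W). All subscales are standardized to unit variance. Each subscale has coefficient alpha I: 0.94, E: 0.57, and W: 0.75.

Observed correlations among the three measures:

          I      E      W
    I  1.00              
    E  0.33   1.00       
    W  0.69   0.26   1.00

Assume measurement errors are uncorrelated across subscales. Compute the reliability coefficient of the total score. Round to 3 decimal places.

0.867

Var(I+E+W) = 3 + 2·[0.33 + 0.69 + 0.26] = 3 + 2.56 = 5.56.
With uncorrelated errors the cross-covariances are all true-score covariance, so they carry over unchanged; only the diagonal terms shrink to ρᵢσᵢ².
True-score variance = [0.94 + 0.57 + 0.75] + 2.56 = 2.26 + 2.56 = 4.82.
Reliability = 4.82 / 5.56 = 0.867.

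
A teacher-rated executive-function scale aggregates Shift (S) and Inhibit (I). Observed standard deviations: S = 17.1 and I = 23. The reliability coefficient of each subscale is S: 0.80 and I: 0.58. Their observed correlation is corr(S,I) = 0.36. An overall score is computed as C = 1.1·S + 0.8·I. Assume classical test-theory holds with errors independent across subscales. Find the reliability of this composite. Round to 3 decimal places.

0.774

Var(C) = 1.1²·17.1² + 0.8²·23² + 2·[0.88·17.1·23·0.36] = 692.376 + 249.195 = 941.571.
With uncorrelated errors the cross-covariances are all true-score covariance, so they carry over unchanged; only the diagonal terms shrink to ρᵢσᵢ².
True-score variance = [1.1²·17.1²·0.80 + 0.8²·23²·0.58] + 249.195 = 479.418 + 249.195 = 728.613.
Reliability = 728.613 / 941.571 = 0.774.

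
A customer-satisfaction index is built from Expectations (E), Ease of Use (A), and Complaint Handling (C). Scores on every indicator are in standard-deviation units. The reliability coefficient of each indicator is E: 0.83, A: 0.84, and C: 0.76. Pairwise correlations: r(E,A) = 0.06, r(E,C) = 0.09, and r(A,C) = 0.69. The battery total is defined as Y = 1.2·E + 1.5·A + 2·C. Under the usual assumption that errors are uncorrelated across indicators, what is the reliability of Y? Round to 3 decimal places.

Var(Y) = 1.2² + 1.5² + 2² + 2·[1.8·0.06 + 2.4·0.09 + 3·0.69] = 7.69 + 4.788 = 12.478.
Under uncorrelated errors the observed covariances equal the true-score covariances, so only the own-variance terms attenuate.
True-score variance = [1.2²·0.83 + 1.5²·0.84 + 2²·0.76] + 4.788 = 6.1252 + 4.788 = 10.9132.
Reliability = 10.9132 / 12.478 = 0.875.

0.875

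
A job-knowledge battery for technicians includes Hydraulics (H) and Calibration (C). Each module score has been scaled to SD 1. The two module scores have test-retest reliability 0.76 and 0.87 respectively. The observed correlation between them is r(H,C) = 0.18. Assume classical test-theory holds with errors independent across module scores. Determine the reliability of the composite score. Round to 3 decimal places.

Var(H+C) = 2 + 2·[0.18] = 2 + 0.36 = 2.36.
Because errors are independent across components, Cov(Tᵢ,Tⱼ) = Cov(Xᵢ,Xⱼ); the off-diagonal part of the true-score variance is the same as above.
True-score variance = [0.76 + 0.87] + 0.36 = 1.63 + 0.36 = 1.99.
Reliability = 1.99 / 2.36 = 0.843.

0.843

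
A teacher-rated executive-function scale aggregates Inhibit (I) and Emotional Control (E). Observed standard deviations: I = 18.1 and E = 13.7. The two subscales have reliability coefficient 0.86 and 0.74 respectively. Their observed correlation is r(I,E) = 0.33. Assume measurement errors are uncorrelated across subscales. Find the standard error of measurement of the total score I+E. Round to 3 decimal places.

Var(total) = 515.3 + 163.66 = 678.96.
True-score variance = 420.635 + 163.66 = 584.295, so reliability = 0.8606.
Error variance = 678.96 − 584.295 = 94.6648; SEM = √94.6648 = 9.730.

9.730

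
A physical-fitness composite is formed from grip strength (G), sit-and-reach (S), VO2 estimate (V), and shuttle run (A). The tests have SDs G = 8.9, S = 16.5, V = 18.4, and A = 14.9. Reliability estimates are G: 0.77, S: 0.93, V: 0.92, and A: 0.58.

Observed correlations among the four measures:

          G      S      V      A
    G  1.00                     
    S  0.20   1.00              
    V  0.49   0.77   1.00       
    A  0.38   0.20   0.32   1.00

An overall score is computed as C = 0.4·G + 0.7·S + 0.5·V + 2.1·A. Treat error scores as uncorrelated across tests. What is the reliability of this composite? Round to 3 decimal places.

0.766

Var(C) = 0.4²·8.9² + 0.7²·16.5² + 0.5²·18.4² + 2.1²·14.9² + 2·[0.28·8.9·16.5·0.20 + 0.2·8.9·18.4·0.49 + 0.84·8.9·14.9·0.38 + 0.35·16.5·18.4·0.77 + 1.47·16.5·14.9·0.20 + 1.05·18.4·14.9·0.32] = 1209.78 + 625.638 = 1835.42.
Because errors are independent across components, Cov(Tᵢ,Tⱼ) = Cov(Xᵢ,Xⱼ); the off-diagonal part of the true-score variance is the same as above.
True-score variance = [0.4²·8.9²·0.77 + 0.7²·16.5²·0.93 + 0.5²·18.4²·0.92 + 2.1²·14.9²·0.58] + 625.638 = 779.549 + 625.638 = 1405.19.
Reliability = 1405.19 / 1835.42 = 0.766.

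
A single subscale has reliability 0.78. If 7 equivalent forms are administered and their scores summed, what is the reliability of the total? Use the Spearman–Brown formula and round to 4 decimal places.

ρ_k = kρ / (1 + (k−1)ρ) = 7·0.78 / (1 + 6·0.78) = 5.460 / 5.680 = 0.9613.

0.9613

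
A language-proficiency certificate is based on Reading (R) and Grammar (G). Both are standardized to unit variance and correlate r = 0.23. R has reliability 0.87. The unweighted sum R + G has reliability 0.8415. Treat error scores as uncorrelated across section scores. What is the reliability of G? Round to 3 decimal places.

0.740

Var(R+G) = 2 + 2·0.23 = 2.460.
True-score variance = ρ_R + ρ_G + 2·0.23, so 0.8415 = (0.87 + ρ_G + 0.46) / 2.460.
ρ_G = 0.8415·2.460 − 0.87 − 0.46 = 0.740.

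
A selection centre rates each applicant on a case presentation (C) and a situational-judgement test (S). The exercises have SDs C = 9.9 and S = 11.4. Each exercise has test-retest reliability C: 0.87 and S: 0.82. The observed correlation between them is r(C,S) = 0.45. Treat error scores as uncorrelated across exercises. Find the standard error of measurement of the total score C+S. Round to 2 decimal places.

Var(total) = 227.97 + 101.574 = 329.544.
True-score variance = 191.836 + 101.574 = 293.41, so reliability = 0.8904.
Error variance = 329.544 − 293.41 = 36.1341; SEM = √36.1341 = 6.01.

6.01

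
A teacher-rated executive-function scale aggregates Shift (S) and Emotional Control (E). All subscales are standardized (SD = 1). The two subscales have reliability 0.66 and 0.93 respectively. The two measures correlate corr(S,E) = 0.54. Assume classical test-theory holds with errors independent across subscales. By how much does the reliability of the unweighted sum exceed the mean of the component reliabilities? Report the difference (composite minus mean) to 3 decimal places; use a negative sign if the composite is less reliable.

0.072

Var(sum) = 2 + 1.08 = 3.08; true-score variance = 1.59 + 1.08 = 2.67; composite reliability = 0.8669.
Mean component reliability = 0.7950.
Difference = 0.8669 − 0.7950 = 0.072.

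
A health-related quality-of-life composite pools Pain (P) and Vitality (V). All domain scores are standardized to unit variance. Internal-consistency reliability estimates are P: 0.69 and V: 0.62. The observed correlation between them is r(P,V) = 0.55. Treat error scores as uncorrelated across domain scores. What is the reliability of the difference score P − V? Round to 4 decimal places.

Var(P−V) = 1 + 1 − 2·0.55 = 2 − 1.1 = 0.9.
With uncorrelated errors the cross-covariances are all true-score covariance, so they carry over unchanged; only the diagonal terms shrink to ρᵢσᵢ².
True-score variance = [0.69 + 0.62] − 1.1 = 1.31 − 1.1 = 0.21.
Reliability = 0.21 / 0.9 = 0.2333.

0.2333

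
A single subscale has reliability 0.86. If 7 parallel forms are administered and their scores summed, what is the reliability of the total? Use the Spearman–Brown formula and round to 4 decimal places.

0.9773

ρ_k = kρ / (1 + (k−1)ρ) = 7·0.86 / (1 + 6·0.86) = 6.020 / 6.160 = 0.9773.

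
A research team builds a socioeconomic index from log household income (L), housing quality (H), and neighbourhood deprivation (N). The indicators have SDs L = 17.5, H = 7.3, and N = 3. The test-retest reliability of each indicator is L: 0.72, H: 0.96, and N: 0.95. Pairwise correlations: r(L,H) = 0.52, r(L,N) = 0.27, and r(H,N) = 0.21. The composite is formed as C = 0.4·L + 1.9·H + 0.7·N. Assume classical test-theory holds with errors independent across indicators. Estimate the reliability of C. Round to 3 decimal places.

0.941

Var(C) = 0.4²·17.5² + 1.9²·7.3² + 0.7²·3² + 2·[0.76·17.5·7.3·0.52 + 0.28·17.5·3·0.27 + 1.33·7.3·3·0.21] = 245.787 + 121.145 = 366.932.
Under uncorrelated errors the observed covariances equal the true-score covariances, so only the own-variance terms attenuate.
True-score variance = [0.4²·17.5²·0.72 + 1.9²·7.3²·0.96 + 0.7²·3²·0.95] + 121.145 = 224.151 + 121.145 = 345.296.
Reliability = 345.296 / 366.932 = 0.941.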